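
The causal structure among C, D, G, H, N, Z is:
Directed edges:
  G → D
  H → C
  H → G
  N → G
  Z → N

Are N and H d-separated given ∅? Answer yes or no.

Bayes-Ball from N | ∅ reaches {D,G,Z}.
H ∉ reach(N|∅) ⇒ N ⊥ H | ∅.

Yes — N ⊥ H | ∅.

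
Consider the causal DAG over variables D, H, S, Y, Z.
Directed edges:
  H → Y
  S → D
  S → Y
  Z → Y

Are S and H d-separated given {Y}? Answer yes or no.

Bayes-Ball from S | {Y} reaches {D,H,Z}.
H ∈ reach(S|{Y}) ⇒ S ⊥̸ H | {Y}.

No — S and H are d-connected given {Y}.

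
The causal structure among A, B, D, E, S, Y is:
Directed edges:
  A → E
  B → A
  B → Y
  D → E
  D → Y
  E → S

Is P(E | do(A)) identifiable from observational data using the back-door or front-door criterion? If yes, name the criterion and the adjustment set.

P(E|do(A)): backdoor, adjust for ∅.

desc(A)\{A}={E,S}; candidates ⊆ {B,D,Y}.
∅: A⊥E given ∅ in G with A→· removed — back-door holds.
P(E|do(A)) = P(E|A) — no adjustment needed.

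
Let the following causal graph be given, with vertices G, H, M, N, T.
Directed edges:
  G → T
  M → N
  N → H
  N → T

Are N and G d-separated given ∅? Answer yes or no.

Yes — N ⊥ G | ∅.

Bayes-Ball from N | ∅ reaches {H,M,T}.
G ∉ reach(N|∅) ⇒ N ⊥ G | ∅.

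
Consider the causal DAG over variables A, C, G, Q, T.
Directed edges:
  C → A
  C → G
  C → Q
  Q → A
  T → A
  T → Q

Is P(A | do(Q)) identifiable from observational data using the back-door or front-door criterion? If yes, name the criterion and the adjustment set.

desc(Q)\{Q}={A}; candidates ⊆ {C,G,T}.
size 0: {}; under {} Q still reaches {A,C,G,T} ∋ A.
size 1: {C}, {G}, {T}; under {C} Q still reaches {A,T} ∋ A.
{C,T}: Q⊥A given {C,T} in G with Q→· removed — back-door holds.
P(A|do(Q)) = Σ_{C,T} P(A|Q,C,T)·P(C,T).

P(A|do(Q)): backdoor, adjust for {C, T}.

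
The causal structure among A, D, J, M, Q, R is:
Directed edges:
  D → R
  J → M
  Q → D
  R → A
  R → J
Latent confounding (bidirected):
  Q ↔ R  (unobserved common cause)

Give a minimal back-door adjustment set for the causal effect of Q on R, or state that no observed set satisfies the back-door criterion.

Q→R: no observed back-door set.

desc(Q)\{Q}={A,D,J,M,R}; candidates ⊆ {—}.
Q↔R: latent back-door arc(s) into Q.
size 0: {}; under {} Q still reaches {A,J,M,R} ∋ R.
Q↔R cannot be blocked by any observed set — no back-door set.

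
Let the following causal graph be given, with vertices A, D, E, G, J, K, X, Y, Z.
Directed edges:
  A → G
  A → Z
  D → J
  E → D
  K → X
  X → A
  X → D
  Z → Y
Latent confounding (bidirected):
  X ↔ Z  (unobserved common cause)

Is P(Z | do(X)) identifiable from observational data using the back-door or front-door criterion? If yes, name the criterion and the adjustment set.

desc(X)\{X}={A,D,G,J,Y,Z}; candidates ⊆ {E,K}.
X↔Z: latent back-door arc(s) into X.
size 0: {}; under {} X still reaches {K,Y,Z} ∋ Z.
size 1: {E}, {K}; under {E} X still reaches {K,Y,Z} ∋ Z.
size 2: {E,K}; under {E,K} X still reaches {Y,Z} ∋ Z.
X↔Z cannot be blocked by any observed set — no back-door set.
{A}: (i) intercepts every directed X→Z path; (ii) no back-door X→{A}; (iii) {X} blocks every back-door {A}→Z. Front-door holds.
P(Z|do(X)) = Σ_{A} P(A|X) Σ_{X'} P(Z|A,X')P(X').

P(Z|do(X)): frontdoor, adjust for {A}.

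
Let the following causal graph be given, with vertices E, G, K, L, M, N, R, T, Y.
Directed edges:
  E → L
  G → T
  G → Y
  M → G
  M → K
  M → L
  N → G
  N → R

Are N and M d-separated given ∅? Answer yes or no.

Yes — N ⊥ M | ∅.

Bayes-Ball from N | ∅ reaches {G,R,T,Y}.
M ∉ reach(N|∅) ⇒ N ⊥ M | ∅.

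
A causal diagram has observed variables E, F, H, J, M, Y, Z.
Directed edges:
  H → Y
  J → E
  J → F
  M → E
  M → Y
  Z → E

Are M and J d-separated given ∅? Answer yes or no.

Yes — M ⊥ J | ∅.

Bayes-Ball from M | ∅ reaches {E,Y}.
J ∉ reach(M|∅) ⇒ M ⊥ J | ∅.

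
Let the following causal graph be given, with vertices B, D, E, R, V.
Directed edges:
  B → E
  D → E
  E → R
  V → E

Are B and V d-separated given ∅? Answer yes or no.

Bayes-Ball from B | ∅ reaches {E,R}.
V ∉ reach(B|∅) ⇒ B ⊥ V | ∅.

Yes — B ⊥ V | ∅.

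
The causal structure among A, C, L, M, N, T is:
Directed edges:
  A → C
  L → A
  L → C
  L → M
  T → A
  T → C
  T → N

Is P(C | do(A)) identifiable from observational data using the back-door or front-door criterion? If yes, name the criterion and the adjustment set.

desc(A)\{A}={C}; candidates ⊆ {L,M,N,T}.
size 0: {}; under {} A still reaches {C,L,M,N,T} ∋ C.
size 1: {L}, {M}, {N} …(+1); under {L} A still reaches {C,N,T} ∋ C.
{L,T}: A⊥C given {L,T} in G with A→· removed — back-door holds.
P(C|do(A)) = Σ_{L,T} P(C|A,L,T)·P(L,T).

P(C|do(A)): backdoor, adjust for {L, T}.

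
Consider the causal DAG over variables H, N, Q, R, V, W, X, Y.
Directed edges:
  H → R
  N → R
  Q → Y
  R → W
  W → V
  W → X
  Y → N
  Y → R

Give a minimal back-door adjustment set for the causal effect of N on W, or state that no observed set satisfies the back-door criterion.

desc(N)\{N}={R,V,W,X}; candidates ⊆ {H,Q,Y}.
size 0: {}; under {} N still reaches {Q,R,V,W,X,Y} ∋ W.
{Y}: N⊥W given {Y} in G with N→· removed — back-door holds.

N→W: minimal back-door set {Y}.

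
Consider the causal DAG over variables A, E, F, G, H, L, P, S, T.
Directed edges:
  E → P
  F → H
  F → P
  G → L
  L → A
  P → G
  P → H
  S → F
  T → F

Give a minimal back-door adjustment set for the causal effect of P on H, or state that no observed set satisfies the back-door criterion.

P→H: minimal back-door set {F}.

desc(P)\{P}={A,G,H,L}; candidates ⊆ {E,F,S,T}.
size 0: {}; under {} P still reaches {E,F,H,S,T} ∋ H.
{F}: P⊥H given {F} in G with P→· removed — back-door holds.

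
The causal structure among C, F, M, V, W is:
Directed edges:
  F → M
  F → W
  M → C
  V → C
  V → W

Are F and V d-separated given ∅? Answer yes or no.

Bayes-Ball from F | ∅ reaches {C,M,W}.
V ∉ reach(F|∅) ⇒ F ⊥ V | ∅.

Yes — F ⊥ V | ∅.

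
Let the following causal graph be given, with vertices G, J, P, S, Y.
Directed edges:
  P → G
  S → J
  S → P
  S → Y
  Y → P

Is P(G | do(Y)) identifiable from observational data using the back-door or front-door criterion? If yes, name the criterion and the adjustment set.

desc(Y)\{Y}={G,P}; candidates ⊆ {J,S}.
size 0: {}; under {} Y still reaches {G,J,P,S} ∋ G.
{S}: Y⊥G given {S} in G with Y→· removed — back-door holds.
P(G|do(Y)) = Σ_{S} P(G|Y,S)·P(S).

P(G|do(Y)): backdoor, adjust for {S}.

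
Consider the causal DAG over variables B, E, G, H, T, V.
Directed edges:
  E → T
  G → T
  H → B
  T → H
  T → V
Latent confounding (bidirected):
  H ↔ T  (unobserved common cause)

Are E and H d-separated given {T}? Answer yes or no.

No — E and H are d-connected given {T}.

Bayes-Ball from E | {T} reaches {B,G,H}.
H ∈ reach(E|{T}) ⇒ E ⊥̸ H | {T}.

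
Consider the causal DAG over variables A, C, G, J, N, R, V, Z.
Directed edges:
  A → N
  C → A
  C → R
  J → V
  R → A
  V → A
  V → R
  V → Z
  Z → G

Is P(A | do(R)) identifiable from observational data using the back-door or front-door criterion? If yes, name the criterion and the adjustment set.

desc(R)\{R}={A,N}; candidates ⊆ {C,G,J,V,Z}.
size 0: {}; under {} R still reaches {A,C,G,J,N,V,Z} ∋ A.
size 1: {C}, {G}, {J} …(+2); under {C} R still reaches {A,G,J,N,V,Z} ∋ A.
{C,V}: R⊥A given {C,V} in G with R→· removed — back-door holds.
P(A|do(R)) = Σ_{C,V} P(A|R,C,V)·P(C,V).

P(A|do(R)): backdoor, adjust for {C, V}.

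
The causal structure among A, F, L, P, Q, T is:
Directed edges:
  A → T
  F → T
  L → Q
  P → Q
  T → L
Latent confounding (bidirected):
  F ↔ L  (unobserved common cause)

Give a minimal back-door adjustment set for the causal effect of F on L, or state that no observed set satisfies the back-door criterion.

desc(F)\{F}={L,Q,T}; candidates ⊆ {A,P}.
F↔L: latent back-door arc(s) into F.
size 0: {}; under {} F still reaches {L,Q} ∋ L.
size 1: {A}, {P}; under {A} F still reaches {L,Q} ∋ L.
size 2: {A,P}; under {A,P} F still reaches {L,Q} ∋ L.
F↔L cannot be blocked by any observed set — no back-door set.

F→L: no observed back-door set.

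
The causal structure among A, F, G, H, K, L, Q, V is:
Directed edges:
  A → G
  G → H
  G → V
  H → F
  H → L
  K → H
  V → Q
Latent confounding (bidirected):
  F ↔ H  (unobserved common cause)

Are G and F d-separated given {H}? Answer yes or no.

Bayes-Ball from G | {H} reaches {A,F,K,Q,V}.
F ∈ reach(G|{H}) ⇒ G ⊥̸ F | {H}.

No — G and F are d-connected given {H}.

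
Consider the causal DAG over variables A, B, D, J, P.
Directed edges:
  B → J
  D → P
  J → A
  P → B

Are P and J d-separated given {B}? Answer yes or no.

Yes — P ⊥ J | {B}.

Bayes-Ball from P | {B} reaches {D}.
J ∉ reach(P|{B}) ⇒ P ⊥ J | {B}.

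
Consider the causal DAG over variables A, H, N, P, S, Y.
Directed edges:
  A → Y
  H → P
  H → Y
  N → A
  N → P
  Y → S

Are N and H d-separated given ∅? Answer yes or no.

Yes — N ⊥ H | ∅.

Bayes-Ball from N | ∅ reaches {A,P,S,Y}.
H ∉ reach(N|∅) ⇒ N ⊥ H | ∅.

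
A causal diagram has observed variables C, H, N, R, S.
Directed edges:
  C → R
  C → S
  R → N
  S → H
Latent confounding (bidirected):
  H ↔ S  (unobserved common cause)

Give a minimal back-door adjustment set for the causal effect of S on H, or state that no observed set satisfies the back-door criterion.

desc(S)\{S}={H}; candidates ⊆ {C,N,R}.
S↔H: latent back-door arc(s) into S.
size 0: {}; under {} S still reaches {C,H,N,R} ∋ H.
size 1: {C}, {N}, {R}; under {C} S still reaches {H} ∋ H.
size 2: {C,N}, {C,R}, {N,R}; under {C,N} S still reaches {H} ∋ H.
S↔H cannot be blocked by any observed set — no back-door set.

S→H: no observed back-door set.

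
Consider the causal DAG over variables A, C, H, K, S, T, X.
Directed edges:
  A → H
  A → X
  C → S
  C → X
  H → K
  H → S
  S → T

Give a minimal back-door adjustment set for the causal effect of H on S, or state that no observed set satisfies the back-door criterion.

desc(H)\{H}={K,S,T}; candidates ⊆ {A,C,X}.
∅: H⊥S given ∅ in G with H→· removed — back-door holds.

H→S: minimal back-door set ∅.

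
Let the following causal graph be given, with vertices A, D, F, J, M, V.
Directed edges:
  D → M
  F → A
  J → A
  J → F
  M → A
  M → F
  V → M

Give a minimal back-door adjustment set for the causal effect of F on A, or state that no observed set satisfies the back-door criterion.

F→A: minimal back-door set {J, M}.

desc(F)\{F}={A}; candidates ⊆ {D,J,M,V}.
size 0: {}; under {} F still reaches {A,D,J,M,V} ∋ A.
size 1: {D}, {J}, {M} …(+1); under {D} F still reaches {A,J,M,V} ∋ A.
{J,M}: F⊥A given {J,M} in G with F→· removed — back-door holds.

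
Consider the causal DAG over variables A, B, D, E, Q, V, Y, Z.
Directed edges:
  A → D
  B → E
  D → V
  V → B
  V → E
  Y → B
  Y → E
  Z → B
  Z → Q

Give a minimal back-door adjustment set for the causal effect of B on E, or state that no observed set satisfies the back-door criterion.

B→E: minimal back-door set {V, Y}.

desc(B)\{B}={E}; candidates ⊆ {A,D,Q,V,Y,Z}.
size 0: {}; under {} B still reaches {A,D,E,Q,V,Y,Z} ∋ E.
size 1: {A}, {D}, {Q} …(+3); under {A} B still reaches {D,E,Q,V,Y,Z} ∋ E.
{V,Y}: B⊥E given {V,Y} in G with B→· removed — back-door holds.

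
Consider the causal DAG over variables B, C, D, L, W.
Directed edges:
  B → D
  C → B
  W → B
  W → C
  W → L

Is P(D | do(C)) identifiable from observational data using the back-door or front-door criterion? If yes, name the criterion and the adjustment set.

P(D|do(C)): backdoor, adjust for {W}.

desc(C)\{C}={B,D}; candidates ⊆ {L,W}.
size 0: {}; under {} C still reaches {B,D,L,W} ∋ D.
{W}: C⊥D given {W} in G with C→· removed — back-door holds.
P(D|do(C)) = Σ_{W} P(D|C,W)·P(W).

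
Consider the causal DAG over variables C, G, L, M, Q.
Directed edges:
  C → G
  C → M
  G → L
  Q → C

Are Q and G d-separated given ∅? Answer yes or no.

Bayes-Ball from Q | ∅ reaches {C,G,L,M}.
G ∈ reach(Q|∅) ⇒ Q ⊥̸ G | ∅.

No — Q and G are d-connected given ∅.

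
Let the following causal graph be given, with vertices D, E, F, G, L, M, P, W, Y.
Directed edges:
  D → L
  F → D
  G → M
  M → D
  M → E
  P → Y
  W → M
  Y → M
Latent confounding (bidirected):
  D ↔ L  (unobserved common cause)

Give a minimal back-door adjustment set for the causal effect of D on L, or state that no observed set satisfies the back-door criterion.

D→L: no observed back-door set.

desc(D)\{D}={L}; candidates ⊆ {E,F,G,M,P,W,Y}.
D↔L: latent back-door arc(s) into D.
size 0: {}; under {} D still reaches {E,F,G,L,M,P,W,Y} ∋ L.
size 1: {E}, {F}, {G} …(+4); under {E} D still reaches {F,G,L,M,P,W,Y} ∋ L.
size 2: {E,F}, {E,G}, {E,M} …(+18); under {E,F} D still reaches {G,L,M,P,W,Y} ∋ L.
D↔L cannot be blocked by any observed set — no back-door set.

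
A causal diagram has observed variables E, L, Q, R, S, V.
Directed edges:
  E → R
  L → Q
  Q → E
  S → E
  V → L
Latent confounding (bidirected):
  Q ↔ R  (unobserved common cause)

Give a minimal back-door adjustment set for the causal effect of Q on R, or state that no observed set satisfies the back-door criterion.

desc(Q)\{Q}={E,R}; candidates ⊆ {L,S,V}.
Q↔R: latent back-door arc(s) into Q.
size 0: {}; under {} Q still reaches {L,R,V} ∋ R.
size 1: {L}, {S}, {V}; under {L} Q still reaches {R} ∋ R.
size 2: {L,S}, {L,V}, {S,V}; under {L,S} Q still reaches {R} ∋ R.
Q↔R cannot be blocked by any observed set — no back-door set.

Q→R: no observed back-door set.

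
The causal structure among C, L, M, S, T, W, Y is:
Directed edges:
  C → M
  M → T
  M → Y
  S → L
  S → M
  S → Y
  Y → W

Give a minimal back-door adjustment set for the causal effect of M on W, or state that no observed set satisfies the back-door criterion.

M→W: minimal back-door set {S}.

desc(M)\{M}={T,W,Y}; candidates ⊆ {C,L,S}.
size 0: {}; under {} M still reaches {C,L,S,W,Y} ∋ W.
{S}: M⊥W given {S} in G with M→· removed — back-door holds.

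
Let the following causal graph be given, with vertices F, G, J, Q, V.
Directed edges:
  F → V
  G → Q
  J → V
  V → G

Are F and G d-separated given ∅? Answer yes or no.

No — F and G are d-connected given ∅.

Bayes-Ball from F | ∅ reaches {G,Q,V}.
G ∈ reach(F|∅) ⇒ F ⊥̸ G | ∅.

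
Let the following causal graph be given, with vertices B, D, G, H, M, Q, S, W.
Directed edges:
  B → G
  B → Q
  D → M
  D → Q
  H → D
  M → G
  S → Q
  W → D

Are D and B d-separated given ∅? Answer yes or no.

Bayes-Ball from D | ∅ reaches {G,H,M,Q,W}.
B ∉ reach(D|∅) ⇒ D ⊥ B | ∅.

Yes — D ⊥ B | ∅.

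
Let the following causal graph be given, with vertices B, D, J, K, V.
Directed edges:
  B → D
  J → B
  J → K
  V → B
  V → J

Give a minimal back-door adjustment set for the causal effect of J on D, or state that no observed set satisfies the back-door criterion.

J→D: minimal back-door set {V}.

desc(J)\{J}={B,D,K}; candidates ⊆ {V}.
size 0: {}; under {} J still reaches {B,D,V} ∋ D.
{V}: J⊥D given {V} in G with J→· removed — back-door holds.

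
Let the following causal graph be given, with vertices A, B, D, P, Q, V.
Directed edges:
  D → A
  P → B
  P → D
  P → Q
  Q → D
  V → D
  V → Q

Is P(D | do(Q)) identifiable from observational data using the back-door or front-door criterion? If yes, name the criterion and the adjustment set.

P(D|do(Q)): backdoor, adjust for {P, V}.

desc(Q)\{Q}={A,D}; candidates ⊆ {B,P,V}.
size 0: {}; under {} Q still reaches {A,B,D,P,V} ∋ D.
size 1: {B}, {P}, {V}; under {B} Q still reaches {A,D,P,V} ∋ D.
{P,V}: Q⊥D given {P,V} in G with Q→· removed — back-door holds.
P(D|do(Q)) = Σ_{P,V} P(D|Q,P,V)·P(P,V).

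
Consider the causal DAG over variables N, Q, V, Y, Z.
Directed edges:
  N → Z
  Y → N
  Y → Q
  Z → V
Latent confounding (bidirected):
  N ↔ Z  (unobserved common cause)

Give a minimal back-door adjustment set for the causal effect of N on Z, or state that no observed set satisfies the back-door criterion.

N→Z: no observed back-door set.

desc(N)\{N}={V,Z}; candidates ⊆ {Q,Y}.
N↔Z: latent back-door arc(s) into N.
size 0: {}; under {} N still reaches {Q,V,Y,Z} ∋ Z.
size 1: {Q}, {Y}; under {Q} N still reaches {V,Y,Z} ∋ Z.
size 2: {Q,Y}; under {Q,Y} N still reaches {V,Z} ∋ Z.
N↔Z cannot be blocked by any observed set — no back-door set.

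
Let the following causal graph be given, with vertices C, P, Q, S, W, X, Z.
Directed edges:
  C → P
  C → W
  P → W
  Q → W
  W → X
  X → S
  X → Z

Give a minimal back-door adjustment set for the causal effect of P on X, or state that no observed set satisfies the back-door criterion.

P→X: minimal back-door set {C}.

desc(P)\{P}={S,W,X,Z}; candidates ⊆ {C,Q}.
size 0: {}; under {} P still reaches {C,S,W,X,Z} ∋ X.
{C}: P⊥X given {C} in G with P→· removed — back-door holds.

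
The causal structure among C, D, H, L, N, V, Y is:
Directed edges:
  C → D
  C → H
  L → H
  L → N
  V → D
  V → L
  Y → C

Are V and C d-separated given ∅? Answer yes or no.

Yes — V ⊥ C | ∅.

Bayes-Ball from V | ∅ reaches {D,H,L,N}.
C ∉ reach(V|∅) ⇒ V ⊥ C | ∅.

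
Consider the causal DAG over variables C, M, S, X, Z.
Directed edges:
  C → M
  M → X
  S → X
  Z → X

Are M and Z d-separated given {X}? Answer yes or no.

No — M and Z are d-connected given {X}.

Bayes-Ball from M | {X} reaches {C,S,Z}.
Z ∈ reach(M|{X}) ⇒ M ⊥̸ Z | {X}.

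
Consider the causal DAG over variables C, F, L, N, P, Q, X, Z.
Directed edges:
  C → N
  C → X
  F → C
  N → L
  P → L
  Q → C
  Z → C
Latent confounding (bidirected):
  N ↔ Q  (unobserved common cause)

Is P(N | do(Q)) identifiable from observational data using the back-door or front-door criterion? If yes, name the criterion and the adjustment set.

P(N|do(Q)): frontdoor, adjust for {C}.

desc(Q)\{Q}={C,L,N,X}; candidates ⊆ {F,P,Z}.
Q↔N: latent back-door arc(s) into Q.
size 0: {}; under {} Q still reaches {L,N} ∋ N.
size 1: {F}, {P}, {Z}; under {F} Q still reaches {L,N} ∋ N.
size 2: {F,P}, {F,Z}, {P,Z}; under {F,P} Q still reaches {L,N} ∋ N.
Q↔N cannot be blocked by any observed set — no back-door set.
{C}: (i) intercepts every directed Q→N path; (ii) no back-door Q→{C}; (iii) {Q} blocks every back-door {C}→N. Front-door holds.
P(N|do(Q)) = Σ_{C} P(C|Q) Σ_{Q'} P(N|C,Q')P(Q').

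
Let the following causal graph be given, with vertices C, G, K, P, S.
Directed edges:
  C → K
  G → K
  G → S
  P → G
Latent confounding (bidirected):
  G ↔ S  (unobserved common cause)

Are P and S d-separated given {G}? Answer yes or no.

No — P and S are d-connected given {G}.

Bayes-Ball from P | {G} reaches {S}.
S ∈ reach(P|{G}) ⇒ P ⊥̸ S | {G}.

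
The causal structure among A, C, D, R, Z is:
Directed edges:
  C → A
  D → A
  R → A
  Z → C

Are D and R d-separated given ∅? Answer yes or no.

Yes — D ⊥ R | ∅.

Bayes-Ball from D | ∅ reaches {A}.
R ∉ reach(D|∅) ⇒ D ⊥ R | ∅.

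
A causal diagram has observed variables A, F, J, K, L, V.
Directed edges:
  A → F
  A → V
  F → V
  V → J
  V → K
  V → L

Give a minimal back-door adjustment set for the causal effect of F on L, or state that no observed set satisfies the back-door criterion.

desc(F)\{F}={J,K,L,V}; candidates ⊆ {A}.
size 0: {}; under {} F still reaches {A,J,K,L,V} ∋ L.
{A}: F⊥L given {A} in G with F→· removed — back-door holds.

F→L: minimal back-door set {A}.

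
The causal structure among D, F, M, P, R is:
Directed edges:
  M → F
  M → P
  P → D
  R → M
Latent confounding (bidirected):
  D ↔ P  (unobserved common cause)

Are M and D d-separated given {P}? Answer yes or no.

Bayes-Ball from M | {P} reaches {D,F,R}.
D ∈ reach(M|{P}) ⇒ M ⊥̸ D | {P}.

No — M and D are d-connected given {P}.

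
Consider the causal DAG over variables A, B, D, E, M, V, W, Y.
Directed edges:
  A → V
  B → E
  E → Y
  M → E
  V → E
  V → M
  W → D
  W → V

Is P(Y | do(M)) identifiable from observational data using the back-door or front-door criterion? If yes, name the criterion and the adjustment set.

P(Y|do(M)): backdoor, adjust for {V}.

desc(M)\{M}={E,Y}; candidates ⊆ {A,B,D,V,W}.
size 0: {}; under {} M still reaches {A,D,E,V,W,Y} ∋ Y.
{V}: M⊥Y given {V} in G with M→· removed — back-door holds.
P(Y|do(M)) = Σ_{V} P(Y|M,V)·P(V).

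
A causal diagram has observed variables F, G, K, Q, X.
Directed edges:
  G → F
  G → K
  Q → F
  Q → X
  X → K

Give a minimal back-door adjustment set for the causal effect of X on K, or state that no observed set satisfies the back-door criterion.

X→K: minimal back-door set ∅.

desc(X)\{X}={K}; candidates ⊆ {F,G,Q}.
∅: X⊥K given ∅ in G with X→· removed — back-door holds.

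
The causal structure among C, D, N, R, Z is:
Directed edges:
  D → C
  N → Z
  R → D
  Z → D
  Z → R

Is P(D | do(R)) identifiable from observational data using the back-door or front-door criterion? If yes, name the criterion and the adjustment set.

P(D|do(R)): backdoor, adjust for {Z}.

desc(R)\{R}={C,D}; candidates ⊆ {N,Z}.
size 0: {}; under {} R still reaches {C,D,N,Z} ∋ D.
{Z}: R⊥D given {Z} in G with R→· removed — back-door holds.
P(D|do(R)) = Σ_{Z} P(D|R,Z)·P(Z).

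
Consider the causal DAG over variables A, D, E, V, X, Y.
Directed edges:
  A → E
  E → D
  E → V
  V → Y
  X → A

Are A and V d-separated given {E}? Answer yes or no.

Yes — A ⊥ V | {E}.

Bayes-Ball from A | {E} reaches {X}.
V ∉ reach(A|{E}) ⇒ A ⊥ V | {E}.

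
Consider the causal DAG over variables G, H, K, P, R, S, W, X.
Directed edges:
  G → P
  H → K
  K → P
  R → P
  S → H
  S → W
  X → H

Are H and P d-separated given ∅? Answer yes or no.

No — H and P are d-connected given ∅.

Bayes-Ball from H | ∅ reaches {K,P,S,W,X}.
P ∈ reach(H|∅) ⇒ H ⊥̸ P | ∅.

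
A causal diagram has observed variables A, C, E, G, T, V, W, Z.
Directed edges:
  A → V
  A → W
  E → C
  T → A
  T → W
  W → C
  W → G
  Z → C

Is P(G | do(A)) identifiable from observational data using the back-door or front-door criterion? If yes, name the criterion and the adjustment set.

desc(A)\{A}={C,G,V,W}; candidates ⊆ {E,T,Z}.
size 0: {}; under {} A still reaches {C,G,T,W} ∋ G.
{T}: A⊥G given {T} in G with A→· removed — back-door holds.
P(G|do(A)) = Σ_{T} P(G|A,T)·P(T).

P(G|do(A)): backdoor, adjust for {T}.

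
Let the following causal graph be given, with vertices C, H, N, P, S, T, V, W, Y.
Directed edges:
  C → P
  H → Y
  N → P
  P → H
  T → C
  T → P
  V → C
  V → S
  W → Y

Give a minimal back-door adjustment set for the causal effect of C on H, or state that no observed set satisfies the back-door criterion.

desc(C)\{C}={H,P,Y}; candidates ⊆ {N,S,T,V,W}.
size 0: {}; under {} C still reaches {H,P,S,T,V,Y} ∋ H.
{T}: C⊥H given {T} in G with C→· removed — back-door holds.

C→H: minimal back-door set {T}.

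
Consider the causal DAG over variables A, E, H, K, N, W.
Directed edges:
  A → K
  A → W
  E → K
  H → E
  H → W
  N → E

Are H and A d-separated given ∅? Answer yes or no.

Bayes-Ball from H | ∅ reaches {E,K,W}.
A ∉ reach(H|∅) ⇒ H ⊥ A | ∅.

Yes — H ⊥ A | ∅.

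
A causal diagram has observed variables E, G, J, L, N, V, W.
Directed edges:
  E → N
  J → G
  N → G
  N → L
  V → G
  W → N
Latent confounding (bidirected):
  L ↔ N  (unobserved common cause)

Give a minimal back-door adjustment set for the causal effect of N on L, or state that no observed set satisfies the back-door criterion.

desc(N)\{N}={G,L}; candidates ⊆ {E,J,V,W}.
N↔L: latent back-door arc(s) into N.
size 0: {}; under {} N still reaches {E,L,W} ∋ L.
size 1: {E}, {J}, {V} …(+1); under {E} N still reaches {L,W} ∋ L.
size 2: {E,J}, {E,V}, {E,W} …(+3); under {E,J} N still reaches {L,W} ∋ L.
N↔L cannot be blocked by any observed set — no back-door set.

N→L: no observed back-door set.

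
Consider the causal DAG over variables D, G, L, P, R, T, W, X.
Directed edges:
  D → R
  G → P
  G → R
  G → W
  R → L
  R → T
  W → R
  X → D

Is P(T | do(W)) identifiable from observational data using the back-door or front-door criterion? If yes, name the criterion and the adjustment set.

P(T|do(W)): backdoor, adjust for {G}.

desc(W)\{W}={L,R,T}; candidates ⊆ {D,G,P,X}.
size 0: {}; under {} W still reaches {G,L,P,R,T} ∋ T.
{G}: W⊥T given {G} in G with W→· removed — back-door holds.
P(T|do(W)) = Σ_{G} P(T|W,G)·P(G).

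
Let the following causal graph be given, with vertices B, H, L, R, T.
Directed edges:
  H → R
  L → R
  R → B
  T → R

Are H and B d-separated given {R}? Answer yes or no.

Yes — H ⊥ B | {R}.

Bayes-Ball from H | {R} reaches {L,T}.
B ∉ reach(H|{R}) ⇒ H ⊥ B | {R}.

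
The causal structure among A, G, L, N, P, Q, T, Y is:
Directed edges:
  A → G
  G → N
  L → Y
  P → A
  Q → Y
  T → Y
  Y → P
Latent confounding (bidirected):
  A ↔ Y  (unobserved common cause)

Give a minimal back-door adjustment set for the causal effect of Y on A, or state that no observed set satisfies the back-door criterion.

desc(Y)\{Y}={A,G,N,P}; candidates ⊆ {L,Q,T}.
Y↔A: latent back-door arc(s) into Y.
size 0: {}; under {} Y still reaches {A,G,L,N,Q,T} ∋ A.
size 1: {L}, {Q}, {T}; under {L} Y still reaches {A,G,N,Q,T} ∋ A.
size 2: {L,Q}, {L,T}, {Q,T}; under {L,Q} Y still reaches {A,G,N,T} ∋ A.
Y↔A cannot be blocked by any observed set — no back-door set.

Y→A: no observed back-door set.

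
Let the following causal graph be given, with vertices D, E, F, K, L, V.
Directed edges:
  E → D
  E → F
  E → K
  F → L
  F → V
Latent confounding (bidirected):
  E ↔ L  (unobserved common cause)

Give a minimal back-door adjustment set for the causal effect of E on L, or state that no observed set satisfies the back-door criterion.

E→L: no observed back-door set.

desc(E)\{E}={D,F,K,L,V}; candidates ⊆ {—}.
E↔L: latent back-door arc(s) into E.
size 0: {}; under {} E still reaches {L} ∋ L.
E↔L cannot be blocked by any observed set — no back-door set.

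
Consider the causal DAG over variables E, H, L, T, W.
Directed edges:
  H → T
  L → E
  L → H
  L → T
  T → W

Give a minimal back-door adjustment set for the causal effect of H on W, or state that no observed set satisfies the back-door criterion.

desc(H)\{H}={T,W}; candidates ⊆ {E,L}.
size 0: {}; under {} H still reaches {E,L,T,W} ∋ W.
{L}: H⊥W given {L} in G with H→· removed — back-door holds.

H→W: minimal back-door set {L}.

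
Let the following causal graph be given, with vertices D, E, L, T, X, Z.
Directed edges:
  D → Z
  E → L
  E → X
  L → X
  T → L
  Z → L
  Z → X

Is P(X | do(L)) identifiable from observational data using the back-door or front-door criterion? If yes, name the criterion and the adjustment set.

desc(L)\{L}={X}; candidates ⊆ {D,E,T,Z}.
size 0: {}; under {} L still reaches {D,E,T,X,Z} ∋ X.
size 1: {D}, {E}, {T} …(+1); under {D} L still reaches {E,T,X,Z} ∋ X.
{E,Z}: L⊥X given {E,Z} in G with L→· removed — back-door holds.
P(X|do(L)) = Σ_{E,Z} P(X|L,E,Z)·P(E,Z).

P(X|do(L)): backdoor, adjust for {E, Z}.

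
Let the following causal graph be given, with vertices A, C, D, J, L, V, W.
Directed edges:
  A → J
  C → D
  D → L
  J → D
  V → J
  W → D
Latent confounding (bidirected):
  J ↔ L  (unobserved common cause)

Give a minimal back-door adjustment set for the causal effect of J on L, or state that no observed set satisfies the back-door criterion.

J→L: no observed back-door set.

desc(J)\{J}={D,L}; candidates ⊆ {A,C,V,W}.
J↔L: latent back-door arc(s) into J.
size 0: {}; under {} J still reaches {A,L,V} ∋ L.
size 1: {A}, {C}, {V} …(+1); under {A} J still reaches {L,V} ∋ L.
size 2: {A,C}, {A,V}, {A,W} …(+3); under {A,C} J still reaches {L,V} ∋ L.
J↔L cannot be blocked by any observed set — no back-door set.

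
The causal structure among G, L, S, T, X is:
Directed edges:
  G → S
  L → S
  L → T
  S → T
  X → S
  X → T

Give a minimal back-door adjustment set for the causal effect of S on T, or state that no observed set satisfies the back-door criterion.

S→T: minimal back-door set {L, X}.

desc(S)\{S}={T}; candidates ⊆ {G,L,X}.
size 0: {}; under {} S still reaches {G,L,T,X} ∋ T.
size 1: {G}, {L}, {X}; under {G} S still reaches {L,T,X} ∋ T.
{L,X}: S⊥T given {L,X} in G with S→· removed — back-door holds.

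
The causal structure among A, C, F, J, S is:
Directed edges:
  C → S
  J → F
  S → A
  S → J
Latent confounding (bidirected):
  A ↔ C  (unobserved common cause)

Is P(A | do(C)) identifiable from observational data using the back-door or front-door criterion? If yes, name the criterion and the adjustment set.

P(A|do(C)): frontdoor, adjust for {S}.

desc(C)\{C}={A,F,J,S}; candidates ⊆ {—}.
C↔A: latent back-door arc(s) into C.
size 0: {}; under {} C still reaches {A} ∋ A.
C↔A cannot be blocked by any observed set — no back-door set.
{S}: (i) intercepts every directed C→A path; (ii) no back-door C→{S}; (iii) {C} blocks every back-door {S}→A. Front-door holds.
P(A|do(C)) = Σ_{S} P(S|C) Σ_{C'} P(A|S,C')P(C').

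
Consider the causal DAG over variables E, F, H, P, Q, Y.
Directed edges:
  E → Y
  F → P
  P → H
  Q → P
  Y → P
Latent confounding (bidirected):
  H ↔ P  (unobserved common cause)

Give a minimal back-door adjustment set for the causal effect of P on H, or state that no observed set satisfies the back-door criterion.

desc(P)\{P}={H}; candidates ⊆ {E,F,Q,Y}.
P↔H: latent back-door arc(s) into P.
size 0: {}; under {} P still reaches {E,F,H,Q,Y} ∋ H.
size 1: {E}, {F}, {Q} …(+1); under {E} P still reaches {F,H,Q,Y} ∋ H.
size 2: {E,F}, {E,Q}, {E,Y} …(+3); under {E,F} P still reaches {H,Q,Y} ∋ H.
P↔H cannot be blocked by any observed set — no back-door set.

P→H: no observed back-door set.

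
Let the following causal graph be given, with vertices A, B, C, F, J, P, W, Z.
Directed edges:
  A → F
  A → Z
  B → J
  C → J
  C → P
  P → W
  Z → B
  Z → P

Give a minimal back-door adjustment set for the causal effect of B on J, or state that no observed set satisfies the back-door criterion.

B→J: minimal back-door set ∅.

desc(B)\{B}={J}; candidates ⊆ {A,C,F,P,W,Z}.
∅: B⊥J given ∅ in G with B→· removed — back-door holds.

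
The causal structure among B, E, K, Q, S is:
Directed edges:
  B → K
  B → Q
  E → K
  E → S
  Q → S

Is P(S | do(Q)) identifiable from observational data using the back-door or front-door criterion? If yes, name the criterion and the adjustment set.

desc(Q)\{Q}={S}; candidates ⊆ {B,E,K}.
∅: Q⊥S given ∅ in G with Q→· removed — back-door holds.
P(S|do(Q)) = P(S|Q) — no adjustment needed.

P(S|do(Q)): backdoor, adjust for ∅.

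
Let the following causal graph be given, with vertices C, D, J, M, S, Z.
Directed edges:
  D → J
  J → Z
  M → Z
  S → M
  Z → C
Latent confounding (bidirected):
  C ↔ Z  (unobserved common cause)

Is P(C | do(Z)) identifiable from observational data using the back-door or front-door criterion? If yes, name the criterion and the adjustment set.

P(C|do(Z)): not identifiable (no BD/FD set).

desc(Z)\{Z}={C}; candidates ⊆ {D,J,M,S}.
Z↔C: latent back-door arc(s) into Z.
size 0: {}; under {} Z still reaches {C,D,J,M,S} ∋ C.
size 1: {D}, {J}, {M} …(+1); under {D} Z still reaches {C,J,M,S} ∋ C.
size 2: {D,J}, {D,M}, {D,S} …(+3); under {D,J} Z still reaches {C,M,S} ∋ C.
Z↔C cannot be blocked by any observed set — no back-door set.
No mediator lies on a directed Z→…→C path.
Neither criterion identifies P(C|do(Z)) in this graph.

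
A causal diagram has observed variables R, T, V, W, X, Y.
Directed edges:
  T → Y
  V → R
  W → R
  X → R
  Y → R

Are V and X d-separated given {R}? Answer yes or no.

Bayes-Ball from V | {R} reaches {T,W,X,Y}.
X ∈ reach(V|{R}) ⇒ V ⊥̸ X | {R}.

No — V and X are d-connected given {R}.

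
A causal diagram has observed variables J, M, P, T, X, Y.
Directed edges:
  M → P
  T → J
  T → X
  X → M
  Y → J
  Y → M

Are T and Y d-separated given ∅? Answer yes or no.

Yes — T ⊥ Y | ∅.

Bayes-Ball from T | ∅ reaches {J,M,P,X}.
Y ∉ reach(T|∅) ⇒ T ⊥ Y | ∅.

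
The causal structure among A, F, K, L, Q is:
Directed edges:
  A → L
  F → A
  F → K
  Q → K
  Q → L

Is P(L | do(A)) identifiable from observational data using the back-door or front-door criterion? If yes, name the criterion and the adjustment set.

desc(A)\{A}={L}; candidates ⊆ {F,K,Q}.
∅: A⊥L given ∅ in G with A→· removed — back-door holds.
P(L|do(A)) = P(L|A) — no adjustment needed.

P(L|do(A)): backdoor, adjust for ∅.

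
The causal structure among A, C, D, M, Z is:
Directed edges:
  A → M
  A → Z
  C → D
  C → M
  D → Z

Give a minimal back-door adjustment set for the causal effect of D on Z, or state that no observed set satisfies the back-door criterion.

desc(D)\{D}={Z}; candidates ⊆ {A,C,M}.
∅: D⊥Z given ∅ in G with D→· removed — back-door holds.

D→Z: minimal back-door set ∅.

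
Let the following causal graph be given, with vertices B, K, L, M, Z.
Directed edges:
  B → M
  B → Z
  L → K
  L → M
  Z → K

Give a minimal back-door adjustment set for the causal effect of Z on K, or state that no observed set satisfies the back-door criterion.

desc(Z)\{Z}={K}; candidates ⊆ {B,L,M}.
∅: Z⊥K given ∅ in G with Z→· removed — back-door holds.

Z→K: minimal back-door set ∅.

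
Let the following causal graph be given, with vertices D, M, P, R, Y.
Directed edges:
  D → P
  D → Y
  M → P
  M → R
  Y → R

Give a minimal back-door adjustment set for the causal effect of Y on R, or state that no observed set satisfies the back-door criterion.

Y→R: minimal back-door set ∅.

desc(Y)\{Y}={R}; candidates ⊆ {D,M,P}.
∅: Y⊥R given ∅ in G with Y→· removed — back-door holds.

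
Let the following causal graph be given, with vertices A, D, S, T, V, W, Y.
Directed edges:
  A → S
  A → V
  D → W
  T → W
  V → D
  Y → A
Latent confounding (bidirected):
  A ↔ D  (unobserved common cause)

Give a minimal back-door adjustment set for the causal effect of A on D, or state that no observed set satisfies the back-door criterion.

desc(A)\{A}={D,S,V,W}; candidates ⊆ {T,Y}.
A↔D: latent back-door arc(s) into A.
size 0: {}; under {} A still reaches {D,W,Y} ∋ D.
size 1: {T}, {Y}; under {T} A still reaches {D,W,Y} ∋ D.
size 2: {T,Y}; under {T,Y} A still reaches {D,W} ∋ D.
A↔D cannot be blocked by any observed set — no back-door set.

A→D: no observed back-door set.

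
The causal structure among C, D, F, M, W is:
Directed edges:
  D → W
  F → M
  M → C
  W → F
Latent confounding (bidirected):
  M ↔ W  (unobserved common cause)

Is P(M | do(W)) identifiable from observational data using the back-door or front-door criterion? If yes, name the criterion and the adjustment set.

desc(W)\{W}={C,F,M}; candidates ⊆ {D}.
W↔M: latent back-door arc(s) into W.
size 0: {}; under {} W still reaches {C,D,M} ∋ M.
size 1: {D}; under {D} W still reaches {C,M} ∋ M.
W↔M cannot be blocked by any observed set — no back-door set.
{F}: (i) intercepts every directed W→M path; (ii) no back-door W→{F}; (iii) {W} blocks every back-door {F}→M. Front-door holds.
P(M|do(W)) = Σ_{F} P(F|W) Σ_{W'} P(M|F,W')P(W').

P(M|do(W)): frontdoor, adjust for {F}.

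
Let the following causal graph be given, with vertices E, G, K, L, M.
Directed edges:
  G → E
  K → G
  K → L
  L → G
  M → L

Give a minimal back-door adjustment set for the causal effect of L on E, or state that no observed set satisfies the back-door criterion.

desc(L)\{L}={E,G}; candidates ⊆ {K,M}.
size 0: {}; under {} L still reaches {E,G,K,M} ∋ E.
{K}: L⊥E given {K} in G with L→· removed — back-door holds.

L→E: minimal back-door set {K}.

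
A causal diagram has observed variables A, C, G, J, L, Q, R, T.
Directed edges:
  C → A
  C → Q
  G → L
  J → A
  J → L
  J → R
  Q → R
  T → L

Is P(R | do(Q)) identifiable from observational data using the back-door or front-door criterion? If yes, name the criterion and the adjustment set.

desc(Q)\{Q}={R}; candidates ⊆ {A,C,G,J,L,T}.
∅: Q⊥R given ∅ in G with Q→· removed — back-door holds.
P(R|do(Q)) = P(R|Q) — no adjustment needed.

P(R|do(Q)): backdoor, adjust for ∅.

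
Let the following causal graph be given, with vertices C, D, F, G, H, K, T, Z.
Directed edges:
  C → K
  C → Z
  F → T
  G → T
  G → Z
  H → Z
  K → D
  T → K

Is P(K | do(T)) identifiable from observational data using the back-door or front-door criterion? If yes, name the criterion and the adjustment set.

desc(T)\{T}={D,K}; candidates ⊆ {C,F,G,H,Z}.
∅: T⊥K given ∅ in G with T→· removed — back-door holds.
P(K|do(T)) = P(K|T) — no adjustment needed.

P(K|do(T)): backdoor, adjust for ∅.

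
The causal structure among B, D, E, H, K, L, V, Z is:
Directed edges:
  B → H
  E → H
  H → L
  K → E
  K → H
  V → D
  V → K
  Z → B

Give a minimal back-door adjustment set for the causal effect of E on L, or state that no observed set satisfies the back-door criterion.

E→L: minimal back-door set {K}.

desc(E)\{E}={H,L}; candidates ⊆ {B,D,K,V,Z}.
size 0: {}; under {} E still reaches {D,H,K,L,V} ∋ L.
{K}: E⊥L given {K} in G with E→· removed — back-door holds.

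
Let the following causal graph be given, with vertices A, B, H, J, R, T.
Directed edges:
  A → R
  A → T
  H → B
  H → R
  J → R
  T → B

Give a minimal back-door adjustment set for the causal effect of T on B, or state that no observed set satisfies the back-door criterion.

desc(T)\{T}={B}; candidates ⊆ {A,H,J,R}.
∅: T⊥B given ∅ in G with T→· removed — back-door holds.

T→B: minimal back-door set ∅.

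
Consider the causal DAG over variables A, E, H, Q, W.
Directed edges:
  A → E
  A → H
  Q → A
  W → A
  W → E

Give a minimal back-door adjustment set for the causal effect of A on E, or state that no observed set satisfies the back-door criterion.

desc(A)\{A}={E,H}; candidates ⊆ {Q,W}.
size 0: {}; under {} A still reaches {E,Q,W} ∋ E.
{W}: A⊥E given {W} in G with A→· removed — back-door holds.

A→E: minimal back-door set {W}.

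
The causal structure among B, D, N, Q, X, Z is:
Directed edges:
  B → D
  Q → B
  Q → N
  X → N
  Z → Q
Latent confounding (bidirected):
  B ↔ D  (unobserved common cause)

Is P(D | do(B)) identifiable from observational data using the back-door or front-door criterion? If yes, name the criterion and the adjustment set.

desc(B)\{B}={D}; candidates ⊆ {N,Q,X,Z}.
B↔D: latent back-door arc(s) into B.
size 0: {}; under {} B still reaches {D,N,Q,Z} ∋ D.
size 1: {N}, {Q}, {X} …(+1); under {N} B still reaches {D,Q,X,Z} ∋ D.
size 2: {N,Q}, {N,X}, {N,Z} …(+3); under {N,Q} B still reaches {D} ∋ D.
B↔D cannot be blocked by any observed set — no back-door set.
No mediator lies on a directed B→…→D path.
Neither criterion identifies P(D|do(B)) in this graph.

P(D|do(B)): not identifiable (no BD/FD set).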